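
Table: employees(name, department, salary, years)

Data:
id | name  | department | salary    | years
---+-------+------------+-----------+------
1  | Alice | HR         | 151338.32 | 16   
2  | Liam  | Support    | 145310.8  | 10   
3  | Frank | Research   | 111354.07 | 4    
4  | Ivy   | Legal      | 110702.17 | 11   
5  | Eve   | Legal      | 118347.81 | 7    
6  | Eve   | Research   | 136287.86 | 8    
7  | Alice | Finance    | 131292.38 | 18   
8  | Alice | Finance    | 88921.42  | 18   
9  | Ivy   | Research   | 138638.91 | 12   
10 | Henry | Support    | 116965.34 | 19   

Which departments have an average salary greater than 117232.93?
SELECT department, AVG(salary)
FROM employees
GROUP BY department
HAVING AVG(salary) > 117232.93

Result:
  HR: avg=151338.32
  Research: avg=128760.28
  Support: avg=131138.07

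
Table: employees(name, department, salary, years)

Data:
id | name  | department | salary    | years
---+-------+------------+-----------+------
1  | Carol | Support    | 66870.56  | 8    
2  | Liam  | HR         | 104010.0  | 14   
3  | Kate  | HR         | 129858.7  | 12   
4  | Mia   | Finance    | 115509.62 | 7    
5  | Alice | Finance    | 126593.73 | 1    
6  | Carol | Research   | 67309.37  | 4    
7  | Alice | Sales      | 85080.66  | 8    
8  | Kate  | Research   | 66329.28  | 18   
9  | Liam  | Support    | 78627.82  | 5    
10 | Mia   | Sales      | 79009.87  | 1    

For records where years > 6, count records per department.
SELECT department, COUNT(*)
FROM employees
WHERE years > 6
GROUP BY department

Note: WHERE filters rows before grouping.

Result:
  Finance: 1
  HR: 2
  Research: 1
  Sales: 1
  Support: 1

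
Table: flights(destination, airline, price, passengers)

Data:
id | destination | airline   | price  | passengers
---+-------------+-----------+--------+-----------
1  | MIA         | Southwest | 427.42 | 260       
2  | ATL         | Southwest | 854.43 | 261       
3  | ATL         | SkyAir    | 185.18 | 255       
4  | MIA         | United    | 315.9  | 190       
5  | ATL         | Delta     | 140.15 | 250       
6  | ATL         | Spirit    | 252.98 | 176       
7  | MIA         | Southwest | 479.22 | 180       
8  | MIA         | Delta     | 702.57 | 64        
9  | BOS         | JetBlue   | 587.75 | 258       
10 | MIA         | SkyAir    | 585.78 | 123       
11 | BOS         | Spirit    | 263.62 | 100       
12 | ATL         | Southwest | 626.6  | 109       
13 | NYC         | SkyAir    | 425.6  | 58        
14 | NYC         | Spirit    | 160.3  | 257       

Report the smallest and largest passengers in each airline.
SELECT airline, MIN(passengers), MAX(passengers)
FROM flights
GROUP BY airline

Result:
  Delta: min=64, max=250
  JetBlue: min=258, max=258
  SkyAir: min=58, max=255
  Southwest: min=109, max=261
  Spirit: min=100, max=257
  United: min=190, max=190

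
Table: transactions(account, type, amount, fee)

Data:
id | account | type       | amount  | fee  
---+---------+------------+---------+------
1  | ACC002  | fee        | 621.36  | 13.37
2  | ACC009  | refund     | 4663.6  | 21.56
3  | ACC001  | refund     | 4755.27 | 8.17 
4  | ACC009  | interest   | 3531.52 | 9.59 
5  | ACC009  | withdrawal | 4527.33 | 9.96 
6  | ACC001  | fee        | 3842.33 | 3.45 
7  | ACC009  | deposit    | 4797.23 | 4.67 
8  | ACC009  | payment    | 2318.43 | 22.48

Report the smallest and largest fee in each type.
SELECT type, MIN(fee), MAX(fee)
FROM transactions
GROUP BY type

Result:
  deposit: min=4.67, max=4.67
  fee: min=3.45, max=13.37
  interest: min=9.59, max=9.59
  payment: min=22.48, max=22.48
  refund: min=8.17, max=21.56
  withdrawal: min=9.96, max=9.96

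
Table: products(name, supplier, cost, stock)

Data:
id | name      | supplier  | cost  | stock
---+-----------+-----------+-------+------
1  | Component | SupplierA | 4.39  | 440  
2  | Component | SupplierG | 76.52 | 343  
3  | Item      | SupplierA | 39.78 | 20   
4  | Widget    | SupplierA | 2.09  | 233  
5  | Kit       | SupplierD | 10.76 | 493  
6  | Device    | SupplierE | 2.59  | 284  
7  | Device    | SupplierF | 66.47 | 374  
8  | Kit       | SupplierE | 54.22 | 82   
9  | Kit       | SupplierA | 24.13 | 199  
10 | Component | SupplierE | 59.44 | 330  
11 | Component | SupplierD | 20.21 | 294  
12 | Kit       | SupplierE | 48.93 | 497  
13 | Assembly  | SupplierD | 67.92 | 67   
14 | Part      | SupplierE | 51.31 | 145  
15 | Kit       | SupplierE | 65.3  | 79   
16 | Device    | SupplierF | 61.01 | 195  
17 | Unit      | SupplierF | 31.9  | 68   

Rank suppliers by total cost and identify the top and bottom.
SELECT supplier, SUM(cost)
FROM products
GROUP BY supplier
ORDER BY SUM(cost)

All groups:
  SupplierA: 70.39
  SupplierG: 76.52
  SupplierD: 98.89
  SupplierF: 159.38
  SupplierE: 281.79

Highest: SupplierE (281.79)
Lowest: SupplierA (70.39)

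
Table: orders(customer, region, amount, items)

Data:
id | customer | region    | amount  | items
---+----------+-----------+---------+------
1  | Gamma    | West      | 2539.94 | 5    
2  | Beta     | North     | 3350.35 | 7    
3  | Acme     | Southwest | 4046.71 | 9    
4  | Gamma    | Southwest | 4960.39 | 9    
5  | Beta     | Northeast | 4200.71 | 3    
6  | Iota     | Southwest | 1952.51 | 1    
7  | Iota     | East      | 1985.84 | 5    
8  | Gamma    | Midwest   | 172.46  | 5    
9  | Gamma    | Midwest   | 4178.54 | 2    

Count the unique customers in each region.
SELECT region, COUNT(DISTINCT customer)
FROM orders
GROUP BY region

Result:
  East: 1 distinct
  Midwest: 1 distinct
  North: 1 distinct
  Northeast: 1 distinct
  Southwest: 3 distinct
  West: 1 distinct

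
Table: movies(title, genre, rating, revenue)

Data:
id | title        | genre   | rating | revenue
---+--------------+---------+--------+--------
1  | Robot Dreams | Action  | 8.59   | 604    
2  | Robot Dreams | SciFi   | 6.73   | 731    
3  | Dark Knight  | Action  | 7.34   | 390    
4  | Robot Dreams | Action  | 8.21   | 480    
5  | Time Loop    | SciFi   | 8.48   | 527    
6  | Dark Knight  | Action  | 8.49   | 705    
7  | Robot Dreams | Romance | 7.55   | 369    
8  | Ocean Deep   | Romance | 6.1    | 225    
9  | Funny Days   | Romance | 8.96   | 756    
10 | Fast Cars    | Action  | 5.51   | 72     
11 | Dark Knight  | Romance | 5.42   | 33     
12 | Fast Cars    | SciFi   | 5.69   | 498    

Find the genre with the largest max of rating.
SELECT genre, MAX(rating) as val
FROM movies
GROUP BY genre
ORDER BY val DESC
LIMIT 1

Result: Romance with max(rating) = 8.96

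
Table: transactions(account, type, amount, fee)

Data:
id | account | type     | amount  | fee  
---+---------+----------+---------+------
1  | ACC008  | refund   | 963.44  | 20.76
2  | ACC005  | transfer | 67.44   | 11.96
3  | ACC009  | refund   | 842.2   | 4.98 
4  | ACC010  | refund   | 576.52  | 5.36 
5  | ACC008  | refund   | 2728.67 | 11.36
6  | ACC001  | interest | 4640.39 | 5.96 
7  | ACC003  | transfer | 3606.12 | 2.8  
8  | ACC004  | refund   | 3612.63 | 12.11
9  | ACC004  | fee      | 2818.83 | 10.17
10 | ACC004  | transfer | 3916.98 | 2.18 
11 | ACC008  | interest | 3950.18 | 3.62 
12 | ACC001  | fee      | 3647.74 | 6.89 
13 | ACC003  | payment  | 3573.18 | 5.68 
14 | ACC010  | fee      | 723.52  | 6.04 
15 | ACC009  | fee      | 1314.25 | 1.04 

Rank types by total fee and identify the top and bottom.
SELECT type, SUM(fee)
FROM transactions
GROUP BY type
ORDER BY SUM(fee)

All groups:
  payment: 5.68
  interest: 9.58
  transfer: 16.94
  fee: 24.14
  refund: 54.57

Highest: refund (54.57)
Lowest: payment (5.68)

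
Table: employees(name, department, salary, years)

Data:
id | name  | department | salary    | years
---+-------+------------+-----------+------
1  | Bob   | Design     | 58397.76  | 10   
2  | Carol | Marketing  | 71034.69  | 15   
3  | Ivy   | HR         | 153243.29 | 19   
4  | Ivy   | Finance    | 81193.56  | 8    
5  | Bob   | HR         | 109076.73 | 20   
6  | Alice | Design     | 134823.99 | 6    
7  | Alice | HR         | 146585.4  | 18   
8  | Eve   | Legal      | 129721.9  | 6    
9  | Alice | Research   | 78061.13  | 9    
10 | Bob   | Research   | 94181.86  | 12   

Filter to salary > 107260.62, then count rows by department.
SELECT department, COUNT(*)
FROM employees
WHERE salary > 107260.62
GROUP BY department

Note: WHERE filters rows before grouping.

Result:
  Design: 1
  HR: 3
  Legal: 1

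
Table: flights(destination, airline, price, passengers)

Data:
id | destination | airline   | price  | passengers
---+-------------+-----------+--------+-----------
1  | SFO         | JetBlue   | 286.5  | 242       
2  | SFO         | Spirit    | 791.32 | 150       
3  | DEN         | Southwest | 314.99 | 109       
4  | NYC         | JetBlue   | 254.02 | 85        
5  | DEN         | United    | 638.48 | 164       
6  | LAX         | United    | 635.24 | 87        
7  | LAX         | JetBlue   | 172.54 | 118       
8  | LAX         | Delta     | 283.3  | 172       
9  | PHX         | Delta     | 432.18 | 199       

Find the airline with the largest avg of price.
SELECT airline, AVG(price) as val
FROM flights
GROUP BY airline
ORDER BY val DESC
LIMIT 1

Result: Spirit with avg(price) = 791.32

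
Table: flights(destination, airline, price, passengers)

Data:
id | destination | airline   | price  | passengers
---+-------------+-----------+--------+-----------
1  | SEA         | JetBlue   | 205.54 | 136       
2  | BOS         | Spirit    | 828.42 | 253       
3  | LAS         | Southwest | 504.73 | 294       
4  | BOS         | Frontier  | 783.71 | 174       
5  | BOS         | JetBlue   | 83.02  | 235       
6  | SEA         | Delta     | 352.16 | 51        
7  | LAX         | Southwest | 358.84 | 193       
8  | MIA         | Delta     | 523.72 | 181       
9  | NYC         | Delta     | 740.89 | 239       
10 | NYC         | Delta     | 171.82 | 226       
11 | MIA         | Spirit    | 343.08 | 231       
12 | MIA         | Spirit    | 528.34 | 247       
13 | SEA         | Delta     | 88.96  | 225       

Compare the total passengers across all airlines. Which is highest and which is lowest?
SELECT airline, SUM(passengers)
FROM flights
GROUP BY airline
ORDER BY SUM(passengers)

All groups:
  Frontier: 174
  JetBlue: 371
  Southwest: 487
  Spirit: 731
  Delta: 922

Highest: Delta (922)
Lowest: Frontier (174)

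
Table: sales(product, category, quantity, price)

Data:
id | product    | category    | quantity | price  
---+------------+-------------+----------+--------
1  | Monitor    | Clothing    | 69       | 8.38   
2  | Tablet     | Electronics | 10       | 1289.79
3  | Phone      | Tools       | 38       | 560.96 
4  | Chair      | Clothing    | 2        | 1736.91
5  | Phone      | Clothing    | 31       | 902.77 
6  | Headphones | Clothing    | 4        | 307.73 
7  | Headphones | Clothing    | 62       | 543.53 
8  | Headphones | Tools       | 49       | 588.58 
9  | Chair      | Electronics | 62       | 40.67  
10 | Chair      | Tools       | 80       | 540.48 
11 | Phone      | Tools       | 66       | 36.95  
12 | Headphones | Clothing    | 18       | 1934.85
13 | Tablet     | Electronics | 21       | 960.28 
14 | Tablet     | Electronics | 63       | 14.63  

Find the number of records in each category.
SELECT category, COUNT(*) as count
FROM sales
GROUP BY category

Result:
  Clothing: 6
  Electronics: 4
  Tools: 4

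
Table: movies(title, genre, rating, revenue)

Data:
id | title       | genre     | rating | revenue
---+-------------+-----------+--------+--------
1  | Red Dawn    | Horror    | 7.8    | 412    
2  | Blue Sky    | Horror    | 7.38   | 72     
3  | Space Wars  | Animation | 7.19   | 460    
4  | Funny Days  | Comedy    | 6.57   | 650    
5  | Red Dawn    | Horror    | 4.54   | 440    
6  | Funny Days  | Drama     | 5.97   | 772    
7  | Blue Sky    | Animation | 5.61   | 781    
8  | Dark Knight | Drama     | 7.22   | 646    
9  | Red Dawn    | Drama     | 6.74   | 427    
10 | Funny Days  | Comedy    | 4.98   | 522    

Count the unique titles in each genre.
SELECT genre, COUNT(DISTINCT title)
FROM movies
GROUP BY genre

Result:
  Animation: 2 distinct
  Comedy: 1 distinct
  Drama: 3 distinct
  Horror: 2 distinct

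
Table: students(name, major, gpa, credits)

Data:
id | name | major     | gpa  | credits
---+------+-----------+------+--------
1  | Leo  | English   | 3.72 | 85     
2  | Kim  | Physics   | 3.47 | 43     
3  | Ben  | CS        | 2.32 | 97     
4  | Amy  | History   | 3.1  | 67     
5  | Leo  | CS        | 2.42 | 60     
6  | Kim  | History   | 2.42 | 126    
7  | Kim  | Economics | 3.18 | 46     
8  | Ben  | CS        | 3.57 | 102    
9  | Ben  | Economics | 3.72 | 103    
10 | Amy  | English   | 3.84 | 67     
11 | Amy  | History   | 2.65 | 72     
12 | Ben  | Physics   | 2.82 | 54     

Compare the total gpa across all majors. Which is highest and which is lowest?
SELECT major, SUM(gpa)
FROM students
GROUP BY major
ORDER BY SUM(gpa)

All groups:
  Physics: 6.29
  Economics: 6.90
  English: 7.56
  History: 8.17
  CS: 8.31

Highest: CS (8.31)
Lowest: Physics (6.29)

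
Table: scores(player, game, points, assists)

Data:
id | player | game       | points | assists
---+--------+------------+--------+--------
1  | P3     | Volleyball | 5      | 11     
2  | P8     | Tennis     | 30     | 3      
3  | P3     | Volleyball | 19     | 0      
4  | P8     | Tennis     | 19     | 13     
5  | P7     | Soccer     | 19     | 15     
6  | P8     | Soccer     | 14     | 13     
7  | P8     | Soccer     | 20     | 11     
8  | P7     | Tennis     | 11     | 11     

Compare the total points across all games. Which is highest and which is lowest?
SELECT game, SUM(points)
FROM scores
GROUP BY game
ORDER BY SUM(points)

All groups:
  Volleyball: 24
  Soccer: 53
  Tennis: 60

Highest: Tennis (60)
Lowest: Volleyball (24)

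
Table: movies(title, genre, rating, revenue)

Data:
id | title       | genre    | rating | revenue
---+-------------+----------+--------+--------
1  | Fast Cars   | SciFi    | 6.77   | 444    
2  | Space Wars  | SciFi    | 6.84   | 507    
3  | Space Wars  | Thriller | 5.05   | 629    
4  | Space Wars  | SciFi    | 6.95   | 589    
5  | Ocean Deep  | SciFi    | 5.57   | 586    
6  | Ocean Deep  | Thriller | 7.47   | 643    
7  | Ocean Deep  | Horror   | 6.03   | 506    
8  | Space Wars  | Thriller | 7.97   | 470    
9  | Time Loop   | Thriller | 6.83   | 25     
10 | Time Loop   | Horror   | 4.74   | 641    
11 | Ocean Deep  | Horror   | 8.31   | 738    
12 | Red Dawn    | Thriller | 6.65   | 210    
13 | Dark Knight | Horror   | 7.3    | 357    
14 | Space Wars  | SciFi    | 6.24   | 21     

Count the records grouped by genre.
SELECT genre, COUNT(*) as count
FROM movies
GROUP BY genre

Result:
  Horror: 4
  SciFi: 5
  Thriller: 5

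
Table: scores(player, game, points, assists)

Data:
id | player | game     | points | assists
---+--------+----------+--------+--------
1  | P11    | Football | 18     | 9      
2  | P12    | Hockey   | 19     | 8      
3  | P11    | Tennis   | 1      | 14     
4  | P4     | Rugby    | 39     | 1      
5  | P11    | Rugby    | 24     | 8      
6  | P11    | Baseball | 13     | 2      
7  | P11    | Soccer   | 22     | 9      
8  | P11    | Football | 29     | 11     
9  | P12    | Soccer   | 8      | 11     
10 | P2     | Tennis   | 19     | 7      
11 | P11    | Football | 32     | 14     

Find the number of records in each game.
SELECT game, COUNT(*) as count
FROM scores
GROUP BY game

Result:
  Baseball: 1
  Football: 3
  Hockey: 1
  Rugby: 2
  Soccer: 2
  Tennis: 2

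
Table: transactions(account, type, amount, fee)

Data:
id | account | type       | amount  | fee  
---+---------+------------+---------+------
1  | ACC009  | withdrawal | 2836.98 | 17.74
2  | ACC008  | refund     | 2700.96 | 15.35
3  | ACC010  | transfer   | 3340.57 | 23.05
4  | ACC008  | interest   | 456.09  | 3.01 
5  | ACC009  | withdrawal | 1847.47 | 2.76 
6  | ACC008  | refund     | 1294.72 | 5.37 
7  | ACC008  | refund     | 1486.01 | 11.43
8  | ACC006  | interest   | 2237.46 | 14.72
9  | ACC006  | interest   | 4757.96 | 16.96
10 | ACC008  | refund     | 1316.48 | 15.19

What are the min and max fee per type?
SELECT type, MIN(fee), MAX(fee)
FROM transactions
GROUP BY type

Result:
  interest: min=3.01, max=16.96
  refund: min=5.37, max=15.35
  transfer: min=23.05, max=23.05
  withdrawal: min=2.76, max=17.74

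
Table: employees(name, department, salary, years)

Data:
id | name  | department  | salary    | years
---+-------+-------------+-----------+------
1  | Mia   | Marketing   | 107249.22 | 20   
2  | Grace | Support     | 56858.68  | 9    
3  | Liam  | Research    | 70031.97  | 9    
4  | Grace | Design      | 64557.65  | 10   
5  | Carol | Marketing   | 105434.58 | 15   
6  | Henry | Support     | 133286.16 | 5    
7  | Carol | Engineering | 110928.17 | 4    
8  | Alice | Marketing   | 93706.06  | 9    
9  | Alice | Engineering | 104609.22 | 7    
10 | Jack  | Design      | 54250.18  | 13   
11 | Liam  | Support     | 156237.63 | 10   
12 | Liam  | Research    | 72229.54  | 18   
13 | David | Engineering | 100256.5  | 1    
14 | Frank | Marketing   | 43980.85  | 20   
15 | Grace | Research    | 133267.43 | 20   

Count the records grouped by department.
SELECT department, COUNT(*) as count
FROM employees
GROUP BY department

Result:
  Design: 2
  Engineering: 3
  Marketing: 4
  Research: 3
  Support: 3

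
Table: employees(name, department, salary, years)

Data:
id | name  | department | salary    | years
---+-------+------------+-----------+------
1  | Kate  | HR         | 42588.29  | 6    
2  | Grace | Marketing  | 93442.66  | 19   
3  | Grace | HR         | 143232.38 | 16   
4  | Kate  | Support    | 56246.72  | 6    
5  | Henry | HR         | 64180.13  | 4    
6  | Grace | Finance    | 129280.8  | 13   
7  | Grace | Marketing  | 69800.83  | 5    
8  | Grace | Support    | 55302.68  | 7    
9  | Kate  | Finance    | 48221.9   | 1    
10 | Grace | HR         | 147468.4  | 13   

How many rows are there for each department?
SELECT department, COUNT(*) as count
FROM employees
GROUP BY department

Result:
  Finance: 2
  HR: 4
  Marketing: 2
  Support: 2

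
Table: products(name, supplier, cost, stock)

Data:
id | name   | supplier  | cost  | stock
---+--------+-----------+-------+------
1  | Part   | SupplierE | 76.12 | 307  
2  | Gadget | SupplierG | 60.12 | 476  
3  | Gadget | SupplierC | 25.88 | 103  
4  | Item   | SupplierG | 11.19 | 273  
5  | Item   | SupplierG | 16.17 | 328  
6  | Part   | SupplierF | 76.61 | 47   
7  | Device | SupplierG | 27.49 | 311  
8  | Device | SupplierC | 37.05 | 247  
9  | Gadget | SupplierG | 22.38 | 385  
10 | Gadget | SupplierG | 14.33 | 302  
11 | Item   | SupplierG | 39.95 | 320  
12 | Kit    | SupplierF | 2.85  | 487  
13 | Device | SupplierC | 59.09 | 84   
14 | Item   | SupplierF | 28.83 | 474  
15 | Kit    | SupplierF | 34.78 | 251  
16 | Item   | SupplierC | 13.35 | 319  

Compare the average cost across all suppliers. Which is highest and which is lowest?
SELECT supplier, AVG(cost)
FROM products
GROUP BY supplier
ORDER BY AVG(cost)

All groups:
  SupplierG: 27.38
  SupplierC: 33.84
  SupplierF: 35.77
  SupplierE: 76.12

Highest: SupplierE (76.12)
Lowest: SupplierG (27.38)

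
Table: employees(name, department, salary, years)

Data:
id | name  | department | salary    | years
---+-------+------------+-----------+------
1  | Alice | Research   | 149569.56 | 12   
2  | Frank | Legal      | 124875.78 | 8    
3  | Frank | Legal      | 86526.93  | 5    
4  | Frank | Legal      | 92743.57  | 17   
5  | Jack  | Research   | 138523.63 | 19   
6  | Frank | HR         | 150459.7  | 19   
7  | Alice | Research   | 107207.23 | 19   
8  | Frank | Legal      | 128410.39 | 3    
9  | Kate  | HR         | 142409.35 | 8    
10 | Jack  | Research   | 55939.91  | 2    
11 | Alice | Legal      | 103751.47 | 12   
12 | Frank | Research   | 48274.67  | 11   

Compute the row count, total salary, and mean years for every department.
SELECT department,
       COUNT(*) as cnt,
       SUM(salary) as total_salary,
       AVG(years) as avg_years
FROM employees
GROUP BY department

Result:
  HR: 2 records, 292869.05 total salary, 13.50 avg years
  Legal: 5 records, 536308.14 total salary, 9.00 avg years
  Research: 5 records, 499515.00 total salary, 12.60 avg years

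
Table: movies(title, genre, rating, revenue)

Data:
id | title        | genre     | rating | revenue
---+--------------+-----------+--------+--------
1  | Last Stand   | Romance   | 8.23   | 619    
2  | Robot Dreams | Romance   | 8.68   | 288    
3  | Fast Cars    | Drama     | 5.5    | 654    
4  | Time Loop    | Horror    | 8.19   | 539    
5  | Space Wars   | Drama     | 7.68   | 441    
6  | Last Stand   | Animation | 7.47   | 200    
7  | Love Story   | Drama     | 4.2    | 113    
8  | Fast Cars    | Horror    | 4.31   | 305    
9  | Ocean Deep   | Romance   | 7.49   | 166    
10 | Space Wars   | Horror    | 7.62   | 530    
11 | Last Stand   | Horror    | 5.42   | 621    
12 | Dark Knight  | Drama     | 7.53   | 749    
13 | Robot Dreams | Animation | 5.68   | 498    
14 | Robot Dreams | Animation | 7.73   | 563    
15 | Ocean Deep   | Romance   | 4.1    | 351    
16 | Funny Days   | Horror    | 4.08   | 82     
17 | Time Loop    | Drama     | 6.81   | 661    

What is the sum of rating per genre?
SELECT genre, SUM(rating) as result
FROM movies
GROUP BY genre

Result:
  Animation: 20.88
  Drama: 31.72
  Horror: 29.62
  Romance: 28.50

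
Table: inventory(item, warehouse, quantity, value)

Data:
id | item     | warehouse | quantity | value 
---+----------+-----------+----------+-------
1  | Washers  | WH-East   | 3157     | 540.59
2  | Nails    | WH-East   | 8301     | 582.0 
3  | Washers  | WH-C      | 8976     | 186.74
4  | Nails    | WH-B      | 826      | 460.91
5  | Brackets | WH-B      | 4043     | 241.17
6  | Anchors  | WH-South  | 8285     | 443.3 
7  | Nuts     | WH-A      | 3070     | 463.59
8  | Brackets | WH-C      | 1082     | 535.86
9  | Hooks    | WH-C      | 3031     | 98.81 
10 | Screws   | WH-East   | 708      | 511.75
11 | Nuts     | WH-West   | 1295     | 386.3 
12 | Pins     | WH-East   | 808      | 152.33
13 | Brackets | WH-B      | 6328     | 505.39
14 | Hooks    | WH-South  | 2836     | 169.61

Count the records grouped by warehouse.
SELECT warehouse, COUNT(*) as count
FROM inventory
GROUP BY warehouse

Result:
  WH-A: 1
  WH-B: 3
  WH-C: 3
  WH-East: 4
  WH-South: 2
  WH-West: 1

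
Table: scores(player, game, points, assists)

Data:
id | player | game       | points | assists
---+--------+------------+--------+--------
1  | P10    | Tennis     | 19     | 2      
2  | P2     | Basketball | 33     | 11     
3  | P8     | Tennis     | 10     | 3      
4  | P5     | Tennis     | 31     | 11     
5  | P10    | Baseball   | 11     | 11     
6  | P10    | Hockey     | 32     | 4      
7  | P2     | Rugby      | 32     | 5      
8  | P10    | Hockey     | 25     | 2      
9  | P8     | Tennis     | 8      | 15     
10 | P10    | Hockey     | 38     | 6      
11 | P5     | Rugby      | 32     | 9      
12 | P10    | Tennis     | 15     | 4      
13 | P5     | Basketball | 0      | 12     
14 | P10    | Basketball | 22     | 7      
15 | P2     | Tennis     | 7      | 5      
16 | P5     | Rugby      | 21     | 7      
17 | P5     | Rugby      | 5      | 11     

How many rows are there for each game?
SELECT game, COUNT(*) as count
FROM scores
GROUP BY game

Result:
  Baseball: 1
  Basketball: 3
  Hockey: 3
  Rugby: 4
  Tennis: 6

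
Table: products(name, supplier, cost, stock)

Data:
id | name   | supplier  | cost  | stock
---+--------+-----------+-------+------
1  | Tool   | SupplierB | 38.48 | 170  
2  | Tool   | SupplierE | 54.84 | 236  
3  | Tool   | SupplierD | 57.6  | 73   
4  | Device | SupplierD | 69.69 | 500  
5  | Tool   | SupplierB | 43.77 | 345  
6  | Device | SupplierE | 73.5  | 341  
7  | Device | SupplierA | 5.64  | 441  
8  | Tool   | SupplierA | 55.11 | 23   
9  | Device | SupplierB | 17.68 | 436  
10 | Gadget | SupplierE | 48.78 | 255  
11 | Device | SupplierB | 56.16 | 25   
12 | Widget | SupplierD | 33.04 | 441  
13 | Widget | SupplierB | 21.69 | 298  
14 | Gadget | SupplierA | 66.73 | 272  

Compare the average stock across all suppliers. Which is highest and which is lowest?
SELECT supplier, AVG(stock)
FROM products
GROUP BY supplier
ORDER BY AVG(stock)

All groups:
  SupplierA: 245.33
  SupplierB: 254.80
  SupplierE: 277.33
  SupplierD: 338.00

Highest: SupplierD (338.00)
Lowest: SupplierA (245.33)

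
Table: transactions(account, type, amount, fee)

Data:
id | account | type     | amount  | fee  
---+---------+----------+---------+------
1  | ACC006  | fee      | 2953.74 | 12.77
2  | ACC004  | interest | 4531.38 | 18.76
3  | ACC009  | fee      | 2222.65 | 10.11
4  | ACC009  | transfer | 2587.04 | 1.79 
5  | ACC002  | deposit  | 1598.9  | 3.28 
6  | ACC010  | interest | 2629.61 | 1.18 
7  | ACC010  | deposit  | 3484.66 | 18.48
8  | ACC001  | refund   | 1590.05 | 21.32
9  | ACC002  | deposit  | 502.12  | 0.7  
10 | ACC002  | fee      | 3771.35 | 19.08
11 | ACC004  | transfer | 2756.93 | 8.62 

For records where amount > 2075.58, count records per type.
SELECT type, COUNT(*)
FROM transactions
WHERE amount > 2075.58
GROUP BY type

Note: WHERE filters rows before grouping.

Result:
  deposit: 1
  fee: 3
  interest: 2
  transfer: 2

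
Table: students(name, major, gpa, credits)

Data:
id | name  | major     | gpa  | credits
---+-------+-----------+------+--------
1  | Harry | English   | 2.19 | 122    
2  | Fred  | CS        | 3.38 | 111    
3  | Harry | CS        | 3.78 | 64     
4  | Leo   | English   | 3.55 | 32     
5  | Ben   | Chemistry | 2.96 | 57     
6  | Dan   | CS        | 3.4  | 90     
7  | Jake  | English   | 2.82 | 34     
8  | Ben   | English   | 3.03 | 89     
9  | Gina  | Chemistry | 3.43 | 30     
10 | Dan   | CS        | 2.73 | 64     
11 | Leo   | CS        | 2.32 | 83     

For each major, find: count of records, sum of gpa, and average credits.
SELECT major,
       COUNT(*) as cnt,
       SUM(gpa) as total_gpa,
       AVG(credits) as avg_credits
FROM students
GROUP BY major

Result:
  CS: 5 records, 15.61 total gpa, 82.40 avg credits
  Chemistry: 2 records, 6.39 total gpa, 43.50 avg credits
  English: 4 records, 11.59 total gpa, 69.25 avg credits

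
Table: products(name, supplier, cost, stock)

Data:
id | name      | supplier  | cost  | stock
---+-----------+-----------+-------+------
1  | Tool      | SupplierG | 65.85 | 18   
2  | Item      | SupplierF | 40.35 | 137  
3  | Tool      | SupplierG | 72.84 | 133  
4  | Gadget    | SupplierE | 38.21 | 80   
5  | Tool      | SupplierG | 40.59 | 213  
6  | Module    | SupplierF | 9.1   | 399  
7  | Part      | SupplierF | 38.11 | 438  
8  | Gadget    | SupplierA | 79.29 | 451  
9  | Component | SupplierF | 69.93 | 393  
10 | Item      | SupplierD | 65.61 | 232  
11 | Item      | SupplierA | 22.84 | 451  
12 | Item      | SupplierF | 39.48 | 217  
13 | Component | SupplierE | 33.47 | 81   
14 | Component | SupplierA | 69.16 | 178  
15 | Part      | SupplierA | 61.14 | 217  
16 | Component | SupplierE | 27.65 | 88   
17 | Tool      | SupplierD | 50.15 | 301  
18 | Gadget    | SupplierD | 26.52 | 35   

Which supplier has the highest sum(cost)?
SELECT supplier, SUM(cost) as val
FROM products
GROUP BY supplier
ORDER BY val DESC
LIMIT 1

Result: SupplierA with sum(cost) = 232.43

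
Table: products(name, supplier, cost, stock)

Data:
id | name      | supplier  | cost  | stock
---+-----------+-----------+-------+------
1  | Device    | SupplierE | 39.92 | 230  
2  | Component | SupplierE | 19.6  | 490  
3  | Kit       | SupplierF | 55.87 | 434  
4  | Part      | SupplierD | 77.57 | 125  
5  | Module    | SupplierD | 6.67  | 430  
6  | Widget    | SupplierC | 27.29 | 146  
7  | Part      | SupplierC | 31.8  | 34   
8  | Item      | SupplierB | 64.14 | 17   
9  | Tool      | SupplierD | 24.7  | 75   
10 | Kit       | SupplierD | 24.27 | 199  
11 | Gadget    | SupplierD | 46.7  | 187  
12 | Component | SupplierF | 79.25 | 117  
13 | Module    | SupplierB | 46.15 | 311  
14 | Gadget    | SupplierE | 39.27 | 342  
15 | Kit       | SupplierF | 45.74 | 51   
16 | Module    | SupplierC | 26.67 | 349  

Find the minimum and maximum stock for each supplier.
SELECT supplier, MIN(stock), MAX(stock)
FROM products
GROUP BY supplier

Result:
  SupplierB: min=17, max=311
  SupplierC: min=34, max=349
  SupplierD: min=75, max=430
  SupplierE: min=230, max=490
  SupplierF: min=51, max=434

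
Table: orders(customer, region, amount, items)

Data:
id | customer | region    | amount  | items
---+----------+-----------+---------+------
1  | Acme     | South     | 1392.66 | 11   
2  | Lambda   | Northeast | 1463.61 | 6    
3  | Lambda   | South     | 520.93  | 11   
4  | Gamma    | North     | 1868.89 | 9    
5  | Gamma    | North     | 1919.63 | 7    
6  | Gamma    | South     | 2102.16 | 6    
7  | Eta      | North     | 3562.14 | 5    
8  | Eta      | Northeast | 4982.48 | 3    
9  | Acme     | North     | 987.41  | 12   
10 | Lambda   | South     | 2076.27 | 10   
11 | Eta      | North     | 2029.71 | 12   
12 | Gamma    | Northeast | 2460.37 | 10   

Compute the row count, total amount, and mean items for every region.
SELECT region,
       COUNT(*) as cnt,
       SUM(amount) as total_amount,
       AVG(items) as avg_items
FROM orders
GROUP BY region

Result:
  North: 5 records, 10367.78 total amount, 9.00 avg items
  Northeast: 3 records, 8906.46 total amount, 6.33 avg items
  South: 4 records, 6092.02 total amount, 9.50 avg items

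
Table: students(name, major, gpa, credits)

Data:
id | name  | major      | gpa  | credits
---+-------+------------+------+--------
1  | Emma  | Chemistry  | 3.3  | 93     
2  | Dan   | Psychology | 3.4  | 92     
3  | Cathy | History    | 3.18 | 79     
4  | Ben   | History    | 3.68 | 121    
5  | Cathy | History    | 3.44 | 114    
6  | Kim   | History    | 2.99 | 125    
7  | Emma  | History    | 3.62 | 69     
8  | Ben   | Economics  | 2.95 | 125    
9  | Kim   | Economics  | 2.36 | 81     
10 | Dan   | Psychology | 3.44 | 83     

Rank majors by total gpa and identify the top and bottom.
SELECT major, SUM(gpa)
FROM students
GROUP BY major
ORDER BY SUM(gpa)

All groups:
  Chemistry: 3.30
  Economics: 5.31
  Psychology: 6.84
  History: 16.91

Highest: History (16.91)
Lowest: Chemistry (3.30)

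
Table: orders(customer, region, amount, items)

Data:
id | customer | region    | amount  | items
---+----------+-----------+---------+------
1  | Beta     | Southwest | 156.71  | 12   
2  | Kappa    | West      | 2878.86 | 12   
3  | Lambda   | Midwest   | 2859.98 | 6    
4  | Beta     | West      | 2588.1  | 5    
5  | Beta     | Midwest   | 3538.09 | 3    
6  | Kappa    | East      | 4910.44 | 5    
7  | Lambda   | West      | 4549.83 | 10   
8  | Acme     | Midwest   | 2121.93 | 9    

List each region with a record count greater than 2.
SELECT region, COUNT(*) as cnt
FROM orders
GROUP BY region
HAVING COUNT(*) > 2

Result:
  Midwest: 3
  West: 3

Note: HAVING filters groups after aggregation, WHERE filters rows before.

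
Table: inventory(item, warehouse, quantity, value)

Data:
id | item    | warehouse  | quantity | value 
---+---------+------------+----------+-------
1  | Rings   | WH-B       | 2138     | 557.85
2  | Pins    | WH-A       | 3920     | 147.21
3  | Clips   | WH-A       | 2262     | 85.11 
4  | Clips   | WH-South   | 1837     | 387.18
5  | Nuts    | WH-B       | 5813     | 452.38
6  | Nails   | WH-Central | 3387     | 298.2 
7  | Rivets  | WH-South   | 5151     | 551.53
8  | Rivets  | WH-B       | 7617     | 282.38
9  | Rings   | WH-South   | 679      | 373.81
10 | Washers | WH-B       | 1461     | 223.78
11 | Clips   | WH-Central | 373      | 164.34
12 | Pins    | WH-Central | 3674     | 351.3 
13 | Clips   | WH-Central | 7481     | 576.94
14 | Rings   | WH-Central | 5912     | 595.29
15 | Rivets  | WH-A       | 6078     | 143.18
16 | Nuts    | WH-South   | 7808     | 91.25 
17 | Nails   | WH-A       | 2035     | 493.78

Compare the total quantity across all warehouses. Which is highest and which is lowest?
SELECT warehouse, SUM(quantity)
FROM inventory
GROUP BY warehouse
ORDER BY SUM(quantity)

All groups:
  WH-A: 14295
  WH-South: 15475
  WH-B: 17029
  WH-Central: 20827

Highest: WH-Central (20827)
Lowest: WH-A (14295)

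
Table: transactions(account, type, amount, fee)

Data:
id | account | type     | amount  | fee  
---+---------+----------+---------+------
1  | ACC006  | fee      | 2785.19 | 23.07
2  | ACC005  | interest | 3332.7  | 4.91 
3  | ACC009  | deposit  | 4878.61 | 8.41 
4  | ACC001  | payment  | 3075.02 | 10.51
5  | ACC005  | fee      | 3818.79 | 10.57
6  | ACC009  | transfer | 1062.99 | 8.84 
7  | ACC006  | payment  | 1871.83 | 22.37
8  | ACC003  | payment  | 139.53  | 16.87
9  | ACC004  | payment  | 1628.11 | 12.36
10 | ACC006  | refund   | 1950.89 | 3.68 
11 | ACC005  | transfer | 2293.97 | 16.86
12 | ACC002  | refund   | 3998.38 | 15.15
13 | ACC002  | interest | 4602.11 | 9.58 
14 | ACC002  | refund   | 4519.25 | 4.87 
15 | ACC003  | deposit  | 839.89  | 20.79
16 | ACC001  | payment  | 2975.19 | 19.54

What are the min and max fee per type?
SELECT type, MIN(fee), MAX(fee)
FROM transactions
GROUP BY type

Result:
  deposit: min=8.41, max=20.79
  fee: min=10.57, max=23.07
  interest: min=4.91, max=9.58
  payment: min=10.51, max=22.37
  refund: min=3.68, max=15.15
  transfer: min=8.84, max=16.86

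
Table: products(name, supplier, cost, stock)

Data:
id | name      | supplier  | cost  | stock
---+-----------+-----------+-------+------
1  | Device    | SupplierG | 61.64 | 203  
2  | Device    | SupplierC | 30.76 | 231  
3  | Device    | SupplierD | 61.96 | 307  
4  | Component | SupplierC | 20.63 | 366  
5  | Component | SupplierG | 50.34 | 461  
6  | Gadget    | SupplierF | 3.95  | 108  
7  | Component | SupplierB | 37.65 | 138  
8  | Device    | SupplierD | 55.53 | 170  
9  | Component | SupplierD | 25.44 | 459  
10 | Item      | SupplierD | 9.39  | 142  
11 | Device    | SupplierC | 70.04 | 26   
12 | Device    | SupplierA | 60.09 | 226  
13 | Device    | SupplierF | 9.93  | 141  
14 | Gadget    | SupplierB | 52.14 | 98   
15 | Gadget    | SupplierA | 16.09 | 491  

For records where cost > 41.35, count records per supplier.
SELECT supplier, COUNT(*)
FROM products
WHERE cost > 41.35
GROUP BY supplier

Note: WHERE filters rows before grouping.

Result:
  SupplierA: 1
  SupplierB: 1
  SupplierC: 1
  SupplierD: 2
  SupplierG: 2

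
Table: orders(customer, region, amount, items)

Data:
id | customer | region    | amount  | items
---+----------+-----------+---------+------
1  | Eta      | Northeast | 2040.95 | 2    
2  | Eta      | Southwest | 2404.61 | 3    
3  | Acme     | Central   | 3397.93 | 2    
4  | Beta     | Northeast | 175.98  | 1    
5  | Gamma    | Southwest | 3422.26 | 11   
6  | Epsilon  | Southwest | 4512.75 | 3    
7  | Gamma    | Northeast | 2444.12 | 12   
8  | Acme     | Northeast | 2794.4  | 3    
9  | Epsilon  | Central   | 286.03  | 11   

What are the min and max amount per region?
SELECT region, MIN(amount), MAX(amount)
FROM orders
GROUP BY region

Result:
  Central: min=286.03, max=3397.93
  Northeast: min=175.98, max=2794.40
  Southwest: min=2404.61, max=4512.75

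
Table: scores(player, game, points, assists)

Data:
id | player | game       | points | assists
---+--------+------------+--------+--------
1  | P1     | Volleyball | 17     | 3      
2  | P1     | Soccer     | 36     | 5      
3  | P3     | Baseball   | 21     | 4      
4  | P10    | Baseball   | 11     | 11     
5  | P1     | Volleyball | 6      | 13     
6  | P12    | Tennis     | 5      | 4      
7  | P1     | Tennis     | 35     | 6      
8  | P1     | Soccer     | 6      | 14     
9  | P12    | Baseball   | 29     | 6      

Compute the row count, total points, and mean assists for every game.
SELECT game,
       COUNT(*) as cnt,
       SUM(points) as total_points,
       AVG(assists) as avg_assists
FROM scores
GROUP BY game

Result:
  Baseball: 3 records, 61 total points, 7.00 avg assists
  Soccer: 2 records, 42 total points, 9.50 avg assists
  Tennis: 2 records, 40 total points, 5.00 avg assists
  Volleyball: 2 records, 23 total points, 8.00 avg assists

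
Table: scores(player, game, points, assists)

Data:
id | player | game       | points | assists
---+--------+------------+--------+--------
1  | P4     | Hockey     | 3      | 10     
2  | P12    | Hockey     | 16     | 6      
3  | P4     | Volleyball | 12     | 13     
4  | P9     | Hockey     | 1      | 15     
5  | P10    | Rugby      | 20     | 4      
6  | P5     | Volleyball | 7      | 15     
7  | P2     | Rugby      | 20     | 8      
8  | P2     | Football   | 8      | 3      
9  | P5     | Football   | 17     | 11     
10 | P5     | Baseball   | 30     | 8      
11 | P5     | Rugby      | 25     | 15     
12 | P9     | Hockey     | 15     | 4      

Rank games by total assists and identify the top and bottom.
SELECT game, SUM(assists)
FROM scores
GROUP BY game
ORDER BY SUM(assists)

All groups:
  Baseball: 8
  Football: 14
  Rugby: 27
  Volleyball: 28
  Hockey: 35

Highest: Hockey (35)
Lowest: Baseball (8)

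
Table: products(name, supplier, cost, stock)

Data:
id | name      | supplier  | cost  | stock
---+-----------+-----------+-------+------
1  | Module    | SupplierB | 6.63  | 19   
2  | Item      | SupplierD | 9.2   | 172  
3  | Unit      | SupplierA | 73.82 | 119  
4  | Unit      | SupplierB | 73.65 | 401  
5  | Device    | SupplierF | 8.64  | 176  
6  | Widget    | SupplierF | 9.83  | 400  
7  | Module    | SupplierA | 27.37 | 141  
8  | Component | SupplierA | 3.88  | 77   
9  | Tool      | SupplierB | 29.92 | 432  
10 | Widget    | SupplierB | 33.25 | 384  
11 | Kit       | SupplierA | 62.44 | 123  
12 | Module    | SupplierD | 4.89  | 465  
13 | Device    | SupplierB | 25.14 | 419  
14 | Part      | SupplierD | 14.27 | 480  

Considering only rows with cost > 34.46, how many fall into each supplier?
SELECT supplier, COUNT(*)
FROM products
WHERE cost > 34.46
GROUP BY supplier

Note: WHERE filters rows before grouping.

Result:
  SupplierA: 2
  SupplierB: 1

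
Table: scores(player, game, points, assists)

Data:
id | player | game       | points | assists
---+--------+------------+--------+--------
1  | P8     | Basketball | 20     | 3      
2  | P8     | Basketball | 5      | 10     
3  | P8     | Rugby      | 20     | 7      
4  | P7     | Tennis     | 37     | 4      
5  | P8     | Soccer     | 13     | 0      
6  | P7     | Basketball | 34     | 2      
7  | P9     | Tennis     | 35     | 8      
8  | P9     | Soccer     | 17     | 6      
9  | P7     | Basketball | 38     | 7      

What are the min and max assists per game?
SELECT game, MIN(assists), MAX(assists)
FROM scores
GROUP BY game

Result:
  Basketball: min=2, max=10
  Rugby: min=7, max=7
  Soccer: min=0, max=6
  Tennis: min=4, max=8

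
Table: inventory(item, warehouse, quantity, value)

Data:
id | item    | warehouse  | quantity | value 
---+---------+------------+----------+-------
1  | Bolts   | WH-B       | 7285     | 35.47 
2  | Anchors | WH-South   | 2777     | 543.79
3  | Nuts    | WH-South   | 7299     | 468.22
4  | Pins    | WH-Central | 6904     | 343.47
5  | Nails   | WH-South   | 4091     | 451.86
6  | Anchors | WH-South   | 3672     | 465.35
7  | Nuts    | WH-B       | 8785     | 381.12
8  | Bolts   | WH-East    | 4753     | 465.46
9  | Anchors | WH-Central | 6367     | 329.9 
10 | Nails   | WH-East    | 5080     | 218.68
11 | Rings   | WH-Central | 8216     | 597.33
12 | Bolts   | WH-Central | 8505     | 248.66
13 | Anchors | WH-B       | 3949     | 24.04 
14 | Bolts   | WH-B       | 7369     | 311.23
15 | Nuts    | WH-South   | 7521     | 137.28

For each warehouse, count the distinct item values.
SELECT warehouse, COUNT(DISTINCT item)
FROM inventory
GROUP BY warehouse

Result:
  WH-B: 3 distinct
  WH-Central: 4 distinct
  WH-East: 2 distinct
  WH-South: 3 distinct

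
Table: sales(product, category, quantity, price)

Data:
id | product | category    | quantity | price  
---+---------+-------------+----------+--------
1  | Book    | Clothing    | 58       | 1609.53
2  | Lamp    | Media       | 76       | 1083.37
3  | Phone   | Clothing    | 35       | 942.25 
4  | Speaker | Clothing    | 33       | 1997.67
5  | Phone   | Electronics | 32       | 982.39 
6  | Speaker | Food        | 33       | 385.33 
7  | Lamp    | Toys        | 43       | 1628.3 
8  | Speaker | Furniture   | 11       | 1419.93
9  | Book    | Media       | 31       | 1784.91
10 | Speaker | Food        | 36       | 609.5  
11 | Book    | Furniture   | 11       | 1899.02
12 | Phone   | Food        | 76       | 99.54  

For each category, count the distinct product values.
SELECT category, COUNT(DISTINCT product)
FROM sales
GROUP BY category

Result:
  Clothing: 3 distinct
  Electronics: 1 distinct
  Food: 2 distinct
  Furniture: 2 distinct
  Media: 2 distinct
  Toys: 1 distinct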